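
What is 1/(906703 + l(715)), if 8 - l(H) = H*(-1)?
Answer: 1/907426 ≈ 1.1020e-6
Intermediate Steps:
l(H) = 8 + H (l(H) = 8 - H*(-1) = 8 - (-1)*H = 8 + H)
1/(906703 + l(715)) = 1/(906703 + (8 + 715)) = 1/(906703 + 723) = 1/907426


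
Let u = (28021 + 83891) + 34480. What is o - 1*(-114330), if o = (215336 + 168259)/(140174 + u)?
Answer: 10921158125/95522 ≈ 1.1433e+5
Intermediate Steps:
u = 146392 (u = 111912 + 34480 = 146392)
o = 127865/95522 (o = (215336 + 168259)/(140174 + 146392) = 383595/286566 = 383595*(1/286566) = 127865/95522 ≈ 1.3386)
o - 1*(-114330) = 127865/95522 - 1*(-114330) = 127865/95522 + 114330 = 10921158125/95522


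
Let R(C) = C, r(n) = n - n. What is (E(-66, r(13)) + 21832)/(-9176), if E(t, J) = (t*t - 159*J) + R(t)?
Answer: -353/124 ≈ -2.8468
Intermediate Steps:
r(n) = 0
E(t, J) = t + t**2 - 159*J (E(t, J) = (t*t - 159*J) + t = (t**2 - 159*J) + t = t + t**2 - 159*J)
(E(-66, r(13)) + 21832)/(-9176) = ((-66 + (-66)**2 - 159*0) + 21832)/(-9176) = ((-66 + 4356 + 0) + 21832)*(-1/9176) = (4290 + 21832)*(-1/9176) = 26122*(-1/9176) = -353/124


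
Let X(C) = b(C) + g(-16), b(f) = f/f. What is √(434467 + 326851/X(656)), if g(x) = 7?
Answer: √7605174/4 ≈ 689.44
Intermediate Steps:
b(f) = 1
X(C) = 8 (X(C) = 1 + 7 = 8)
√(434467 + 326851/X(656)) = √(434467 + 326851/8) = √(3802587/8) = √7605174/4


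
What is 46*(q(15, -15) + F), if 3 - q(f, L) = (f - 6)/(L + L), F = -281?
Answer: -63871/5 ≈ -12774.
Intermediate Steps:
q(f, L) = 3 - (-6 + f)/(2*L) (q(f, L) = 3 - (f - 6)/(L + L) = 3 - (-6 + f)/(2*L))
46*(q(15, -15) + F) = 46*((½)*(6 - 1*15 + 6*(-15))/(-15) - 281) = 46*((½)*(-1/15)*(6 - 15 - 90) - 281) = 46*((½)*(-1/15)*(-99) - 281) = 46*(33/10 - 281) = 46*(-2777/10) = -63871/5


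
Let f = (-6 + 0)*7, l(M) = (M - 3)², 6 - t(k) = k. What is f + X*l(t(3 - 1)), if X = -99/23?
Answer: -1065/23 ≈ -46.304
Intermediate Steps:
t(k) = 6 - k
l(M) = (-3 + M)²
X = -99/23 (X = -99*1/23 = -99/23 ≈ -4.3043)
f = -42 (f = -6*7 = -42)
f + X*l(t(3 - 1)) = -42 - 99*(-3 + (6 - (3 - 1)))²/23 = -42 - 99*(-3 + (6 - 1*2))²/23 = -42 - 99*(-3 + (6 - 2))²/23 = -42 - 99*(-3 + 4)²/23 = -42 - 99/23*1² = -42 - 99/23*1 = -42 - 99/23 = -1065/23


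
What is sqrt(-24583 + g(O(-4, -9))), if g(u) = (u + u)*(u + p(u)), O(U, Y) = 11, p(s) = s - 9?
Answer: I*sqrt(24297) ≈ 155.88*I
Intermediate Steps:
p(s) = -9 + s
g(u) = 2*u*(-9 + 2*u) (g(u) = (u + u)*(u + (-9 + u)) = (2*u)*(-9 + 2*u) = 2*u*(-9 + 2*u))
sqrt(-24583 + g(O(-4, -9))) = sqrt(-24583 + 2*11*(-9 + 2*11)) = sqrt(-24583 + 2*11*(-9 + 22)) = sqrt(-24583 + 2*11*13) = sqrt(-24583 + 286) = sqrt(-24297) = I*sqrt(24297)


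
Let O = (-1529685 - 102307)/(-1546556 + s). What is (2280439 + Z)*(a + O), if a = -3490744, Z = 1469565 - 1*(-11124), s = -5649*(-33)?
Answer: -17857442410589606272/1360139 ≈ -1.3129e+13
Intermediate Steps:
s = 186417
Z = 1480689 (Z = 1469565 + 11124 = 1480689)
O = 1631992/1360139 (O = (-1529685 - 102307)/(-1546556 + 186417) = -1631992/(-1360139) = -1631992*(-1/1360139) = 1631992/1360139 ≈ 1.1999)
(2280439 + Z)*(a + O) = (2280439 + 1480689)*(-3490744 + 1631992/1360139) = 3761128*(-4747895421424/1360139) = -17857442410589606272/1360139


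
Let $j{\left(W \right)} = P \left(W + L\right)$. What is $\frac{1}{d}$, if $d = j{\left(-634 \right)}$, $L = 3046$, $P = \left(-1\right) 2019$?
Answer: $- \frac{1}{4869828} \approx -2.0535 \cdot 10^{-7}$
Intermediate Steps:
$P = -2019$
$j{\left(W \right)} = -6149874 - 2019 W$ ($j{\left(W \right)} = - 2019 \left(W + 3046\right) = - 2019 \left(3046 + W\right) = -6149874 - 2019 W$)
$d = -4869828$ ($d = -6149874 - -1280046 = -6149874 + 1280046 = -4869828$)
$\frac{1}{d} = \frac{1}{-4869828} = - \frac{1}{4869828}$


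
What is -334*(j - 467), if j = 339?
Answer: 42752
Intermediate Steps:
-334*(j - 467) = -334*(339 - 467) = -334*(-128) = 42752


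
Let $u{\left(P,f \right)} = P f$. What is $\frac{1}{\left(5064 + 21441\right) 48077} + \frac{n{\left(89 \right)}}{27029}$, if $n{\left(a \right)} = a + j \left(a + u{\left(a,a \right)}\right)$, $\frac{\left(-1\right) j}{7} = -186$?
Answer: $\frac{13289614246308494}{34442538040665} \approx 385.85$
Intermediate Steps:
$j = 1302$ ($j = \left(-7\right) \left(-186\right) = 1302$)
$n{\left(a \right)} = 1302 a^{2} + 1303 a$ ($n{\left(a \right)} = a + 1302 \left(a + a a\right) = a + 1302 \left(a + a^{2}\right) = a + \left(1302 a + 1302 a^{2}\right) = 1302 a^{2} + 1303 a$)
$\frac{1}{\left(5064 + 21441\right) 48077} + \frac{n{\left(89 \right)}}{27029} = \frac{1}{\left(5064 + 21441\right) 48077} + \frac{89 \left(1303 + 1302 \cdot 89\right)}{27029} = \frac{1}{26505} \cdot \frac{1}{48077} + 89 \left(1303 + 115878\right) \frac{1}{27029} = \frac{1}{26505} \cdot \frac{1}{48077} + 89 \cdot 117181 \cdot \frac{1}{27029} = \frac{1}{1274280885} + 10429109 \cdot \frac{1}{27029} = \frac{1}{1274280885} + \frac{10429109}{27029} = \frac{13289614246308494}{34442538040665}$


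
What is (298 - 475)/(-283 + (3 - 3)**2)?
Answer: 177/283 ≈ 0.62544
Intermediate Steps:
(298 - 475)/(-283 + (3 - 3)**2) = -177/(-283 + 0**2) = -177/(-283 + 0) = -177/(-283) = -177*(-1/283) = 177/283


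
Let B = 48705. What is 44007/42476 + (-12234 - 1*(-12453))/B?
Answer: 717554393/689597860 ≈ 1.0405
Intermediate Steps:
44007/42476 + (-12234 - 1*(-12453))/B = 44007/42476 + (-12234 - 1*(-12453))/48705 = 44007*(1/42476) + (-12234 + 12453)*(1/48705) = 44007/42476 + 219*(1/48705) = 44007/42476 + 73/16235 = 717554393/689597860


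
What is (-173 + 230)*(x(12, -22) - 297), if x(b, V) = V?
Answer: -18183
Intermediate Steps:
(-173 + 230)*(x(12, -22) - 297) = (-173 + 230)*(-22 - 297) = 57*(-319) = -18183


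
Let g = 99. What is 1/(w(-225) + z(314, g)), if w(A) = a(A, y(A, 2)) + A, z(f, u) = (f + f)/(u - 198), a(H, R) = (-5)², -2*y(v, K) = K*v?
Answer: -99/20428 ≈ -0.0048463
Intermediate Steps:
y(v, K) = -K*v/2
a(H, R) = 25
z(f, u) = 2*f/(-198 + u) (z(f, u) = (2*f)/(-198 + u) = 2*f/(-198 + u))
w(A) = 25 + A
1/(w(-225) + z(314, g)) = 1/((25 - 225) + 2*314/(-198 + 99)) = 1/(-200 + 2*314/(-99)) = 1/(-200 + 2*314*(-1/99)) = 1/(-200 - 628/99) = 1/(-20428/99) = -99/20428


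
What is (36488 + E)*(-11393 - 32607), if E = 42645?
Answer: -3481852000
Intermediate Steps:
(36488 + E)*(-11393 - 32607) = (36488 + 42645)*(-11393 - 32607) = 79133*(-44000) = -3481852000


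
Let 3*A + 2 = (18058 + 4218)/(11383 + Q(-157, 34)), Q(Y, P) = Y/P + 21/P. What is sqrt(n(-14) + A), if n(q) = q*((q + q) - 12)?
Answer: sqrt(72507890734)/11379 ≈ 23.664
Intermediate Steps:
Q(Y, P) = 21/P + Y/P
A = -482/34137 (A = -2/3 + ((18058 + 4218)/(11383 + (21 - 157)/34))/3 = -2/3 + (22276/(11383 + (1/34)*(-136)))/3 = -2/3 + (22276/(11383 - 4))/3 = -2/3 + (22276/11379)/3 = -2/3 + (22276*(1/11379))/3 = -2/3 + (1/3)*(22276/11379) = -2/3 + 22276/34137 = -482/34137 ≈ -0.014120)
n(q) = q*(-12 + 2*q) (n(q) = q*(2*q - 12) = q*(-12 + 2*q))
sqrt(n(-14) + A) = sqrt(2*(-14)*(-6 - 14) - 482/34137) = sqrt(2*(-14)*(-20) - 482/34137) = sqrt(560 - 482/34137) = sqrt(19116238/34137) = sqrt(72507890734)/11379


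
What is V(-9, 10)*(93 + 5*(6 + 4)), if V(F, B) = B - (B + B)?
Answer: -1430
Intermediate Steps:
V(F, B) = -B (V(F, B) = B - 2*B = -B)
V(-9, 10)*(93 + 5*(6 + 4)) = (-1*10)*(93 + 5*(6 + 4)) = -10*(93 + 5*10) = -10*(93 + 50) = -10*143 = -1430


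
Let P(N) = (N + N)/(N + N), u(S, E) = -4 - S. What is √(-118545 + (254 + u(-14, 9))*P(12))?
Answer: I*√118281 ≈ 343.92*I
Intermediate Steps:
P(N) = 1 (P(N) = (2*N)/((2*N)) = (2*N)*(1/(2*N)) = 1)
√(-118545 + (254 + u(-14, 9))*P(12)) = √(-118545 + (254 + (-4 - 1*(-14)))*1) = √(-118545 + (254 + (-4 + 14))*1) = √(-118545 + (254 + 10)*1) = √(-118545 + 264*1) = √(-118545 + 264) = √(-118281) = I*√118281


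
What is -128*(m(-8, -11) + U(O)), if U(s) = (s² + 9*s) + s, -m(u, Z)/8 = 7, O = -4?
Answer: 10240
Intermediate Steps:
m(u, Z) = -56 (m(u, Z) = -8*7 = -56)
U(s) = s² + 10*s
-128*(m(-8, -11) + U(O)) = -128*(-56 - 4*(10 - 4)) = -128*(-56 - 4*6) = -128*(-56 - 24) = -128*(-80) = 10240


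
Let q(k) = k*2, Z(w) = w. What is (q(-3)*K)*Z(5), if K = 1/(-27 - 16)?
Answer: 30/43 ≈ 0.69767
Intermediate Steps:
K = -1/43 (K = 1/(-43) = -1/43 ≈ -0.023256)
q(k) = 2*k
(q(-3)*K)*Z(5) = ((2*(-3))*(-1/43))*5 = -6*(-1/43)*5 = (6/43)*5 = 30/43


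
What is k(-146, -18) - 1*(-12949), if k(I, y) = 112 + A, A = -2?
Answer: 13059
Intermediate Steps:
k(I, y) = 110 (k(I, y) = 112 - 2 = 110)
k(-146, -18) - 1*(-12949) = 110 - 1*(-12949) = 110 + 12949 = 13059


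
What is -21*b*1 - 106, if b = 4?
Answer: -190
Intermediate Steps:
-21*b*1 - 106 = -21*4*1 - 106 = -84*1 - 106 = -84 - 106 = -190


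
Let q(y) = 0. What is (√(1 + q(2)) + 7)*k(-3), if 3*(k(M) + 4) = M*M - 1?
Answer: -32/3 ≈ -10.667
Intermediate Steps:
k(M) = -13/3 + M²/3 (k(M) = -4 + (M*M - 1)/3 = -4 + (M² - 1)/3 = -4 + (-1 + M²)/3 = -4 + (-⅓ + M²/3) = -13/3 + M²/3)
(√(1 + q(2)) + 7)*k(-3) = (√(1 + 0) + 7)*(-13/3 + (⅓)*(-3)²) = (√1 + 7)*(-13/3 + (⅓)*9) = (1 + 7)*(-13/3 + 3) = 8*(-4/3) = -32/3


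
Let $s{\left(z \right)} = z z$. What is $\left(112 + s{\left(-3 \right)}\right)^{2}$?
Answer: $14641$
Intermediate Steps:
$s{\left(z \right)} = z^{2}$
$\left(112 + s{\left(-3 \right)}\right)^{2} = \left(112 + \left(-3\right)^{2}\right)^{2} = \left(112 + 9\right)^{2} = 121^{2} = 14641$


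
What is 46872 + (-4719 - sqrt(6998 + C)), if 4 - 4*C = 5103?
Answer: 42153 - sqrt(22893)/2 ≈ 42077.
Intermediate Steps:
C = -5099/4 (C = 1 - 1/4*5103 = 1 - 5103/4 = -5099/4 ≈ -1274.8)
46872 + (-4719 - sqrt(6998 + C)) = 46872 + (-4719 - sqrt(6998 - 5099/4)) = 46872 + (-4719 - sqrt(22893/4)) = 46872 + (-4719 - sqrt(22893)/2) = 42153 - sqrt(22893)/2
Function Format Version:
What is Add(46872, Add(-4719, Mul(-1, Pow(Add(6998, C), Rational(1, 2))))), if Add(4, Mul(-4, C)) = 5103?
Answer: Add(42153, Mul(Rational(-1, 2), Pow(22893, Rational(1, 2)))) ≈ 42077.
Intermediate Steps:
C = Rational(-5099, 4) (C = Add(1, Mul(Rational(-1, 4), 5103)) = Add(1, Rational(-5103, 4)) = Rational(-5099, 4) ≈ -1274.8)
Add(46872, Add(-4719, Mul(-1, Pow(Add(6998, C), Rational(1, 2))))) = Add(46872, Add(-4719, Mul(-1, Pow(Add(6998, Rational(-5099, 4)), Rational(1, 2))))) = Add(46872, Add(-4719, Mul(-1, Pow(Rational(22893, 4), Rational(1, 2))))) = Add(46872, Add(-4719, Mul(-1, Mul(Rational(1, 2), Pow(22893, Rational(1, 2)))))) = Add(46872, Add(-4719, Mul(Rational(-1, 2), Pow(22893, Rational(1, 2))))) = Add(42153, Mul(Rational(-1, 2), Pow(22893, Rational(1, 2))))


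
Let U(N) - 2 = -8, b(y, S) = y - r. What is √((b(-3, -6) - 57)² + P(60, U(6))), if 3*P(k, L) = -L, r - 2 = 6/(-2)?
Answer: 9*√43 ≈ 59.017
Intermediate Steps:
r = -1 (r = 2 + 6/(-2) = 2 + 6*(-½) = 2 - 3 = -1)
b(y, S) = 1 + y (b(y, S) = y - 1*(-1) = y + 1 = 1 + y)
U(N) = -6 (U(N) = 2 - 8 = -6)
P(k, L) = -L/3 (P(k, L) = (-L)/3 = -L/3)
√((b(-3, -6) - 57)² + P(60, U(6))) = √(((1 - 3) - 57)² - ⅓*(-6)) = √((-2 - 57)² + 2) = √((-59)² + 2) = √(3481 + 2) = √3483 = 9*√43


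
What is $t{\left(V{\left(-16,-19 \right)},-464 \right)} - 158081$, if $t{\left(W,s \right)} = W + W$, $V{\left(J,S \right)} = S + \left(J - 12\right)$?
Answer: $-158175$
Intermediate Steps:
$V{\left(J,S \right)} = -12 + J + S$ ($V{\left(J,S \right)} = S + \left(-12 + J\right) = -12 + J + S$)
$t{\left(W,s \right)} = 2 W$
$t{\left(V{\left(-16,-19 \right)},-464 \right)} - 158081 = 2 \left(-12 - 16 - 19\right) - 158081 = 2 \left(-47\right) - 158081 = -94 - 158081 = -158175$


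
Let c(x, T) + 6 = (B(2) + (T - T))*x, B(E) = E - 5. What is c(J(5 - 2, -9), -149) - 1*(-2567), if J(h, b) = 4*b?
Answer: 2669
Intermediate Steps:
B(E) = -5 + E
c(x, T) = -6 - 3*x (c(x, T) = -6 + ((-5 + 2) + (T - T))*x = -6 + (-3 + 0)*x = -6 - 3*x)
c(J(5 - 2, -9), -149) - 1*(-2567) = (-6 - 12*(-9)) - 1*(-2567) = (-6 - 3*(-36)) + 2567 = (-6 + 108) + 2567 = 102 + 2567 = 2669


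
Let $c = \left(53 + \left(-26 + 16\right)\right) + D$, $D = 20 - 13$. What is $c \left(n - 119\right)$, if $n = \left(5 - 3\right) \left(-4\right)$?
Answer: $-6350$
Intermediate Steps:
$D = 7$ ($D = 20 - 13 = 7$)
$c = 50$ ($c = \left(53 + \left(-26 + 16\right)\right) + 7 = \left(53 - 10\right) + 7 = 43 + 7 = 50$)
$n = -8$ ($n = 2 \left(-4\right) = -8$)
$c \left(n - 119\right) = 50 \left(-8 - 119\right) = 50 \left(-127\right) = -6350$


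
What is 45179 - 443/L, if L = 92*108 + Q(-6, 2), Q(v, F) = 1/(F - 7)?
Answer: 2244445326/49679 ≈ 45179.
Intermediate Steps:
Q(v, F) = 1/(-7 + F)
L = 49679/5 (L = 92*108 + 1/(-7 + 2) = 9936 + 1/(-5) = 9936 - 1/5 = 49679/5 ≈ 9935.8)
45179 - 443/L = 45179 - 443/49679/5 = 45179 - 443*5/49679 = 45179 - 2215/49679 = 2244445326/49679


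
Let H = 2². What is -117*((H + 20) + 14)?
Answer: -4446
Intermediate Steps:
H = 4
-117*((H + 20) + 14) = -117*((4 + 20) + 14) = -117*(24 + 14) = -117*38 = -4446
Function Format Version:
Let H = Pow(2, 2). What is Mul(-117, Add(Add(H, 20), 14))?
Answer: -4446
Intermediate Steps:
H = 4
Mul(-117, Add(Add(H, 20), 14)) = Mul(-117, Add(Add(4, 20), 14)) = Mul(-117, Add(24, 14)) = Mul(-117, 38) = -4446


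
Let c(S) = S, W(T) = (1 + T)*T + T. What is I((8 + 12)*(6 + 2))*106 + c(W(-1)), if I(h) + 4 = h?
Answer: 16535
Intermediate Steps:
I(h) = -4 + h
W(T) = T + T*(1 + T) (W(T) = T*(1 + T) + T = T + T*(1 + T))
I((8 + 12)*(6 + 2))*106 + c(W(-1)) = (-4 + (8 + 12)*(6 + 2))*106 - (2 - 1) = (-4 + 20*8)*106 - 1*1 = (-4 + 160)*106 - 1 = 156*106 - 1 = 16536 - 1 = 16535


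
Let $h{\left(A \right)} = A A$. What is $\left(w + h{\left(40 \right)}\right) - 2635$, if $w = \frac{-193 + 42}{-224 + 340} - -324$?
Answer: $- \frac{82627}{116} \approx -712.3$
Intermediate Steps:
$h{\left(A \right)} = A^{2}$
$w = \frac{37433}{116}$ ($w = - \frac{151}{116} + 324 = \frac{37433}{116} \approx 322.7$)
$\left(w + h{\left(40 \right)}\right) - 2635 = \left(\frac{37433}{116} + 40^{2}\right) - 2635 = \left(\frac{37433}{116} + 1600\right) - 2635 = \frac{223033}{116} - 2635 = - \frac{82627}{116}$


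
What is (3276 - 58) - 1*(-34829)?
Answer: 38047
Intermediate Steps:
(3276 - 58) - 1*(-34829) = 3218 + 34829 = 38047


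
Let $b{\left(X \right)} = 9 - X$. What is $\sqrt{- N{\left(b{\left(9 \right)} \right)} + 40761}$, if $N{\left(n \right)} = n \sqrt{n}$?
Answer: $3 \sqrt{4529} \approx 201.89$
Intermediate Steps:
$N{\left(n \right)} = n^{\frac{3}{2}}$
$\sqrt{- N{\left(b{\left(9 \right)} \right)} + 40761} = \sqrt{- \left(9 - 9\right)^{\frac{3}{2}} + 40761} = \sqrt{- 0^{\frac{3}{2}} + 40761} = \sqrt{\left(-1\right) 0 + 40761} = \sqrt{0 + 40761} = \sqrt{40761} = 3 \sqrt{4529}$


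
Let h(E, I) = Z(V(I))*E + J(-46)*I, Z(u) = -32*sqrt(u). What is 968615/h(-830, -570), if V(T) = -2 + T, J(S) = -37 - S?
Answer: -99379899/8070686722 - 514528288*I*sqrt(143)/4035343361 ≈ -0.012314 - 1.5247*I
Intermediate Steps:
h(E, I) = 9*I - 32*E*sqrt(-2 + I) (h(E, I) = (-32*sqrt(-2 + I))*E + (-37 - 1*(-46))*I = -32*E*sqrt(-2 + I) + (-37 + 46)*I = -32*E*sqrt(-2 + I) + 9*I = 9*I - 32*E*sqrt(-2 + I))
968615/h(-830, -570) = 968615/(9*(-570) - 32*(-830)*sqrt(-2 - 570)) = 968615/(-5130 - 32*(-830)*sqrt(-572)) = 968615/(-5130 - 32*(-830)*2*I*sqrt(143)) = 968615/(-5130 + 53120*I*sqrt(143))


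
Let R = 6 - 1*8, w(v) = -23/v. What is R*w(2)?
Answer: 23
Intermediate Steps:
R = -2 (R = 6 - 8 = -2)
R*w(2) = -(-46)/2 = -2*(-23/2) = 23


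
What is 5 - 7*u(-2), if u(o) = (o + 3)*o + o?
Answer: 33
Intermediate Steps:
u(o) = o + o*(3 + o) (u(o) = (3 + o)*o + o = o*(3 + o) + o = o + o*(3 + o))
5 - 7*u(-2) = 5 - (-14)*(4 - 2) = 5 - (-14)*2 = 5 - 7*(-4) = 5 + 28 = 33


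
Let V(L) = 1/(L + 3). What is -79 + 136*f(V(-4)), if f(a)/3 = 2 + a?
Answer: 329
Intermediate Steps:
V(L) = 1/(3 + L)
f(a) = 6 + 3*a (f(a) = 3*(2 + a) = 6 + 3*a)
-79 + 136*f(V(-4)) = -79 + 136*(6 + 3/(3 - 4)) = -79 + 136*(6 + 3/(-1)) = -79 + 136*(6 + 3*(-1)) = -79 + 136*(6 - 3) = -79 + 136*3 = -79 + 408 = 329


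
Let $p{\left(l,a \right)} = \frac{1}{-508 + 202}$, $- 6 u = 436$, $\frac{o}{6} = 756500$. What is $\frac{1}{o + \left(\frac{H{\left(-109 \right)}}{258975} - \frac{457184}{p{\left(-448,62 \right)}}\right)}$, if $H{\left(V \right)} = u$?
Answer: $\frac{776925}{112216952409982} \approx 6.9234 \cdot 10^{-9}$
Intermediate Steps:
$o = 4539000$ ($o = 6 \cdot 756500 = 4539000$)
$u = - \frac{218}{3}$ ($u = \left(- \frac{1}{6}\right) 436 = - \frac{218}{3} \approx -72.667$)
$H{\left(V \right)} = - \frac{218}{3}$
$p{\left(l,a \right)} = - \frac{1}{306}$ ($p{\left(l,a \right)} = \frac{1}{-306} = - \frac{1}{306}$)
$\frac{1}{o + \left(\frac{H{\left(-109 \right)}}{258975} - \frac{457184}{p{\left(-448,62 \right)}}\right)} = \frac{1}{4539000 - \left(-139898304 + \frac{218}{776925}\right)} = \frac{1}{4539000 - - \frac{108690489834982}{776925}} = \frac{1}{4539000 + \left(- \frac{218}{776925} + 139898304\right)} = \frac{1}{4539000 + \frac{108690489834982}{776925}} = \frac{1}{\frac{112216952409982}{776925}} = \frac{776925}{112216952409982}$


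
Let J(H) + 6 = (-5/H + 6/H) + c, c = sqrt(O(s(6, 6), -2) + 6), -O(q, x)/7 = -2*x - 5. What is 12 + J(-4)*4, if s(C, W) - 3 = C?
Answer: -13 + 4*sqrt(13) ≈ 1.4222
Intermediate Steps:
s(C, W) = 3 + C
O(q, x) = 35 + 14*x (O(q, x) = -7*(-2*x - 5) = -7*(-5 - 2*x) = 35 + 14*x)
c = sqrt(13) (c = sqrt((35 + 14*(-2)) + 6) = sqrt((35 - 28) + 6) = sqrt(7 + 6) = sqrt(13) ≈ 3.6056)
J(H) = -6 + sqrt(13) + 1/H (J(H) = -6 + ((-5/H + 6/H) + sqrt(13)) = -6 + (1/H + sqrt(13)) = -6 + (sqrt(13) + 1/H) = -6 + sqrt(13) + 1/H)
12 + J(-4)*4 = 12 + (-6 + sqrt(13) + 1/(-4))*4 = 12 + (-6 + sqrt(13) - 1/4)*4 = 12 + (-25/4 + sqrt(13))*4 = 12 + (-25 + 4*sqrt(13)) = -13 + 4*sqrt(13)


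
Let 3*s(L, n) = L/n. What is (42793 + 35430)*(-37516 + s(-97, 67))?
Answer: -589865015299/201 ≈ -2.9347e+9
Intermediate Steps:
s(L, n) = L/(3*n) (s(L, n) = (L/n)/3 = L/(3*n))
(42793 + 35430)*(-37516 + s(-97, 67)) = (42793 + 35430)*(-37516 + (⅓)*(-97)/67) = 78223*(-37516 + (⅓)*(-97)*(1/67)) = 78223*(-37516 - 97/201) = 78223*(-7540813/201) = -589865015299/201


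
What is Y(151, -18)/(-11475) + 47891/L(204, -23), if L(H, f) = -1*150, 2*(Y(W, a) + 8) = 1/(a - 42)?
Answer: -439638419/1377000 ≈ -319.27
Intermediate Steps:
Y(W, a) = -8 + 1/(2*(-42 + a)) (Y(W, a) = -8 + 1/(2*(a - 42)) = -8 + 1/(2*(-42 + a)))
L(H, f) = -150
Y(151, -18)/(-11475) + 47891/L(204, -23) = ((673 - 16*(-18))/(2*(-42 - 18)))/(-11475) + 47891/(-150) = ((1/2)*(673 + 288)/(-60))*(-1/11475) + 47891*(-1/150) = ((1/2)*(-1/60)*961)*(-1/11475) - 47891/150 = -961/120*(-1/11475) - 47891/150 = 961/1377000 - 47891/150 = -439638419/1377000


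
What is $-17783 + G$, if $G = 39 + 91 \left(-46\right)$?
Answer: $-21930$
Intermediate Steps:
$G = -4147$ ($G = 39 - 4186 = -4147$)
$-17783 + G = -17783 - 4147 = -21930$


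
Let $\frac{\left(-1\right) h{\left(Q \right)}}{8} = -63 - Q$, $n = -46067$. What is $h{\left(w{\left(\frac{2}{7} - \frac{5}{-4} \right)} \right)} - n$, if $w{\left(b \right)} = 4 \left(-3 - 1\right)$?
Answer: $46443$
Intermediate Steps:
$w{\left(b \right)} = -16$ ($w{\left(b \right)} = 4 \left(-4\right) = -16$)
$h{\left(Q \right)} = 504 + 8 Q$ ($h{\left(Q \right)} = - 8 \left(-63 - Q\right) = 504 + 8 Q$)
$h{\left(w{\left(\frac{2}{7} - \frac{5}{-4} \right)} \right)} - n = \left(504 + 8 \left(-16\right)\right) - -46067 = \left(504 - 128\right) + 46067 = 376 + 46067 = 46443$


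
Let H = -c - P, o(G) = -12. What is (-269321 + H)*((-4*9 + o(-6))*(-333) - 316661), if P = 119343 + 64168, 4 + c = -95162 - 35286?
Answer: 96932251260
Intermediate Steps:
c = -130452 (c = -4 + (-95162 - 35286) = -4 - 130448 = -130452)
P = 183511
H = -53059 (H = -1*(-130452) - 1*183511 = 130452 - 183511 = -53059)
(-269321 + H)*((-4*9 + o(-6))*(-333) - 316661) = (-269321 - 53059)*((-4*9 - 12)*(-333) - 316661) = -322380*((-36 - 12)*(-333) - 316661) = -322380*(-48*(-333) - 316661) = -322380*(15984 - 316661) = -322380*(-300677) = 96932251260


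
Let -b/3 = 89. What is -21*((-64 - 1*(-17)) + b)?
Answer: 6594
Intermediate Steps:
b = -267 (b = -3*89 = -267)
-21*((-64 - 1*(-17)) + b) = -21*((-64 - 1*(-17)) - 267) = -21*((-64 + 17) - 267) = -21*(-47 - 267) = -21*(-314) = 6594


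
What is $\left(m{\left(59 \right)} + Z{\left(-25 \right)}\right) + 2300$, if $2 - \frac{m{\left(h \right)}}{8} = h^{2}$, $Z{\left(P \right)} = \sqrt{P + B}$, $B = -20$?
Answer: $-25532 + 3 i \sqrt{5} \approx -25532.0 + 6.7082 i$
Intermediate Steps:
$Z{\left(P \right)} = \sqrt{-20 + P}$ ($Z{\left(P \right)} = \sqrt{P - 20} = \sqrt{-20 + P}$)
$m{\left(h \right)} = 16 - 8 h^{2}$
$\left(m{\left(59 \right)} + Z{\left(-25 \right)}\right) + 2300 = \left(\left(16 - 8 \cdot 59^{2}\right) + \sqrt{-20 - 25}\right) + 2300 = \left(\left(16 - 27848\right) + \sqrt{-45}\right) + 2300 = \left(\left(16 - 27848\right) + 3 i \sqrt{5}\right) + 2300 = \left(-27832 + 3 i \sqrt{5}\right) + 2300 = -25532 + 3 i \sqrt{5}$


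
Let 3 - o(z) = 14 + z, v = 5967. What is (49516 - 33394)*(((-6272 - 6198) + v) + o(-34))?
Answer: -104470560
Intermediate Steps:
o(z) = -11 - z (o(z) = 3 - (14 + z) = 3 + (-14 - z) = -11 - z)
(49516 - 33394)*(((-6272 - 6198) + v) + o(-34)) = (49516 - 33394)*(((-6272 - 6198) + 5967) + (-11 - 1*(-34))) = 16122*((-12470 + 5967) + (-11 + 34)) = 16122*(-6503 + 23) = 16122*(-6480) = -104470560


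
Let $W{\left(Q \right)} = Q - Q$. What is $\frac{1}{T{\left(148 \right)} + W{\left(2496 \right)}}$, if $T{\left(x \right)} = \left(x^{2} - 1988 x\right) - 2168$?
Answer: $- \frac{1}{274488} \approx -3.6431 \cdot 10^{-6}$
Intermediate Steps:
$W{\left(Q \right)} = 0$
$T{\left(x \right)} = -2168 + x^{2} - 1988 x$
$\frac{1}{T{\left(148 \right)} + W{\left(2496 \right)}} = \frac{1}{\left(-2168 + 148^{2} - 294224\right) + 0} = \frac{1}{\left(-2168 + 21904 - 294224\right) + 0} = \frac{1}{-274488 + 0} = \frac{1}{-274488} = - \frac{1}{274488}$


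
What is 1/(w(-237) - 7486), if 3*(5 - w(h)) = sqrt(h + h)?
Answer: -22443/167896241 + I*sqrt(474)/167896241 ≈ -0.00013367 + 1.2967e-7*I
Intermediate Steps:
w(h) = 5 - sqrt(2)*sqrt(h)/3 (w(h) = 5 - sqrt(h + h)/3 = 5 - sqrt(2)*sqrt(h)/3)
1/(w(-237) - 7486) = 1/((5 - sqrt(2)*sqrt(-237)/3) - 7486) = 1/((5 - sqrt(2)*I*sqrt(237)/3) - 7486) = 1/((5 - I*sqrt(474)/3) - 7486) = 1/(-7481 - I*sqrt(474)/3)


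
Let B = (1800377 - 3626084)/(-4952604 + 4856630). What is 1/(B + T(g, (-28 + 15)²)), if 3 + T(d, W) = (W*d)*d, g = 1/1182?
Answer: 67043789388/1074246274973 ≈ 0.062410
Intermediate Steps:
g = 1/1182 ≈ 0.00084602
T(d, W) = -3 + W*d² (T(d, W) = -3 + (W*d)*d = -3 + W*d²)
B = 1825707/95974 (B = -1825707/(-95974) = -1825707*(-1/95974) = 1825707/95974 ≈ 19.023)
1/(B + T(g, (-28 + 15)²)) = 1/(1825707/95974 + (-3 + (-28 + 15)²*(1/1182)²)) = 1/(1825707/95974 + (-3 + (-13)²*(1/1397124))) = 1/(1825707/95974 + (-3 + 169*(1/1397124))) = 1/(1825707/95974 + (-3 + 169/1397124)) = 1/(1825707/95974 - 4191203/1397124) = 1/(1074246274973/67043789388) = 67043789388/1074246274973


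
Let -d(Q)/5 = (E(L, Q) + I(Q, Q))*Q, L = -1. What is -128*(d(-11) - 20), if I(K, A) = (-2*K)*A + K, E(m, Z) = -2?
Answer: 1797760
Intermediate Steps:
I(K, A) = K - 2*A*K (I(K, A) = -2*A*K + K = K - 2*A*K)
d(Q) = -5*Q*(-2 + Q*(1 - 2*Q)) (d(Q) = -5*(-2 + Q*(1 - 2*Q))*Q = -5*Q*(-2 + Q*(1 - 2*Q)))
-128*(d(-11) - 20) = -128*(5*(-11)*(2 - 1*(-11) + 2*(-11)**2) - 20) = -128*(5*(-11)*(2 + 11 + 2*121) - 20) = -128*(5*(-11)*(2 + 11 + 242) - 20) = -128*(5*(-11)*255 - 20) = -128*(-14025 - 20) = -128*(-14045) = 1797760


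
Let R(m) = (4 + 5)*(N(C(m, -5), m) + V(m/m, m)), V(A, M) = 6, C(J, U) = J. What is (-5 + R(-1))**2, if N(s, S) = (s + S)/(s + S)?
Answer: 3364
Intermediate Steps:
N(s, S) = 1 (N(s, S) = (S + s)/(S + s) = 1)
R(m) = 63 (R(m) = (4 + 5)*(1 + 6) = 9*7 = 63)
(-5 + R(-1))**2 = (-5 + 63)**2 = 58**2 = 3364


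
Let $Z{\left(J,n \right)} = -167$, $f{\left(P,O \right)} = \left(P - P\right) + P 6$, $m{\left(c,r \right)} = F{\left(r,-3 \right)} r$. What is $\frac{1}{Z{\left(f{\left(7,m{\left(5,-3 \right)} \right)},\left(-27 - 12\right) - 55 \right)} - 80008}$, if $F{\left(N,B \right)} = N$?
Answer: $- \frac{1}{80175} \approx -1.2473 \cdot 10^{-5}$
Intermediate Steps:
$m{\left(c,r \right)} = r^{2}$ ($m{\left(c,r \right)} = r r = r^{2}$)
$f{\left(P,O \right)} = 6 P$ ($f{\left(P,O \right)} = 0 + 6 P = 6 P$)
$\frac{1}{Z{\left(f{\left(7,m{\left(5,-3 \right)} \right)},\left(-27 - 12\right) - 55 \right)} - 80008} = \frac{1}{-167 - 80008} = \frac{1}{-80175} = - \frac{1}{80175}$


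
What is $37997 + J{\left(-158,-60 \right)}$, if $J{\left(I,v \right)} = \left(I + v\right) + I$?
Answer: $37621$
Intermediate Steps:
$J{\left(I,v \right)} = v + 2 I$
$37997 + J{\left(-158,-60 \right)} = 37997 + \left(-60 + 2 \left(-158\right)\right) = 37997 - 376 = 37621$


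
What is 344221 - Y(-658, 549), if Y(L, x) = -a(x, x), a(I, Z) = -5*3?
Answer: 344206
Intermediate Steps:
a(I, Z) = -15
Y(L, x) = 15 (Y(L, x) = -1*(-15) = 15)
344221 - Y(-658, 549) = 344221 - 1*15 = 344221 - 15 = 344206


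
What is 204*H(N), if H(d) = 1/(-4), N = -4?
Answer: -51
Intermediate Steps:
H(d) = -¼
204*H(N) = 204*(-¼) = -51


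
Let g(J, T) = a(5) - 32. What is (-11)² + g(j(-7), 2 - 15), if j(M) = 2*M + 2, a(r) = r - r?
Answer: 89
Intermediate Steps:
a(r) = 0
j(M) = 2 + 2*M
g(J, T) = -32 (g(J, T) = 0 - 32 = -32)
(-11)² + g(j(-7), 2 - 15) = (-11)² - 32 = 121 - 32 = 89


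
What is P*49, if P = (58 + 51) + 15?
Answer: 6076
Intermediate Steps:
P = 124 (P = 109 + 15 = 124)
P*49 = 124*49 = 6076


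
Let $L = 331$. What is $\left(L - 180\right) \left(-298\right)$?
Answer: $-44998$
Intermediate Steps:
$\left(L - 180\right) \left(-298\right) = \left(331 - 180\right) \left(-298\right) = 151 \left(-298\right) = -44998$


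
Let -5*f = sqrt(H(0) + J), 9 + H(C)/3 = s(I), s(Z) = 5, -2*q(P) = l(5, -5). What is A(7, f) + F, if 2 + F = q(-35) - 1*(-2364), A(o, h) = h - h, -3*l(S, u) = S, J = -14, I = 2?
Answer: 14177/6 ≈ 2362.8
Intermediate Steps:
l(S, u) = -S/3
q(P) = 5/6 (q(P) = -(-1)*5/6 = -1/2*(-5/3) = 5/6)
H(C) = -12 (H(C) = -27 + 3*5 = -27 + 15 = -12)
f = -I*sqrt(26)/5 (f = -sqrt(-12 - 14)/5 = -I*sqrt(26)/5 ≈ -1.0198*I)
A(o, h) = 0
F = 14177/6 (F = -2 + (5/6 - 1*(-2364)) = -2 + (5/6 + 2364) = -2 + 14189/6 = 14177/6 ≈ 2362.8)
A(7, f) + F = 0 + 14177/6 = 14177/6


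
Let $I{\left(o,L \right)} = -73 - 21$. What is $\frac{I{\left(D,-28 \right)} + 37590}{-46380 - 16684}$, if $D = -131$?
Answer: $- \frac{4687}{7883} \approx -0.59457$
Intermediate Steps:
$I{\left(o,L \right)} = -94$
$\frac{I{\left(D,-28 \right)} + 37590}{-46380 - 16684} = \frac{-94 + 37590}{-46380 - 16684} = \frac{37496}{-63064} = 37496 \left(- \frac{1}{63064}\right) = - \frac{4687}{7883}$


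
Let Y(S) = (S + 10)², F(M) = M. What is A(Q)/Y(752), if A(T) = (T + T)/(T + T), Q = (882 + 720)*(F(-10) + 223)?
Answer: 1/580644 ≈ 1.7222e-6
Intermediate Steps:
Y(S) = (10 + S)²
Q = 341226 (Q = (882 + 720)*(-10 + 223) = 1602*213 = 341226)
A(T) = 1 (A(T) = (2*T)/((2*T)) = (2*T)*(1/(2*T)) = 1)
A(Q)/Y(752) = 1/(10 + 752)² = 1/762² = 1/580644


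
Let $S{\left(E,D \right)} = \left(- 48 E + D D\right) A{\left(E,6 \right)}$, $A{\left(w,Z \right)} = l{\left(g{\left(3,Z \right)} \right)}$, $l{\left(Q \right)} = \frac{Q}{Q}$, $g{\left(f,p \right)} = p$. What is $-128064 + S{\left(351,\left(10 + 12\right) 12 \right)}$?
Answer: $-75216$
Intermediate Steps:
$l{\left(Q \right)} = 1$
$A{\left(w,Z \right)} = 1$
$S{\left(E,D \right)} = D^{2} - 48 E$ ($S{\left(E,D \right)} = \left(- 48 E + D D\right) 1 = \left(- 48 E + D^{2}\right) 1 = \left(D^{2} - 48 E\right) 1 = D^{2} - 48 E$)
$-128064 + S{\left(351,\left(10 + 12\right) 12 \right)} = -128064 + \left(\left(\left(10 + 12\right) 12\right)^{2} - 16848\right) = -128064 - \left(16848 - \left(22 \cdot 12\right)^{2}\right) = -128064 - \left(16848 - 264^{2}\right) = -128064 + \left(69696 - 16848\right) = -128064 + 52848 = -75216$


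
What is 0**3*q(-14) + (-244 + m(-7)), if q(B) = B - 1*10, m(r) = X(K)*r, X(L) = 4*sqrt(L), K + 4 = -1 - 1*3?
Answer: -244 - 56*I*sqrt(2) ≈ -244.0 - 79.196*I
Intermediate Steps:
K = -8 (K = -4 + (-1 - 1*3) = -4 + (-1 - 3) = -4 - 4 = -8)
m(r) = 8*I*r*sqrt(2) (m(r) = (4*sqrt(-8))*r = (4*(2*I*sqrt(2)))*r = (8*I*sqrt(2))*r = 8*I*r*sqrt(2))
q(B) = -10 + B (q(B) = B - 10 = -10 + B)
0**3*q(-14) + (-244 + m(-7)) = 0**3*(-10 - 14) + (-244 + 8*I*(-7)*sqrt(2)) = 0*(-24) + (-244 - 56*I*sqrt(2)) = 0 + (-244 - 56*I*sqrt(2)) = -244 - 56*I*sqrt(2)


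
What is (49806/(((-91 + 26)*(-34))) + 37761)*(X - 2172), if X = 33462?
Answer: 261276556464/221 ≈ 1.1822e+9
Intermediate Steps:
(49806/(((-91 + 26)*(-34))) + 37761)*(X - 2172) = (49806/(((-91 + 26)*(-34))) + 37761)*(33462 - 2172) = (49806/((-65*(-34))) + 37761)*31290 = (49806/2210 + 37761)*31290 = (49806*(1/2210) + 37761)*31290 = (24903/1105 + 37761)*31290 = (41750808/1105)*31290 = 261276556464/221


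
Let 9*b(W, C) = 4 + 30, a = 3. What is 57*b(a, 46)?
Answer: 646/3 ≈ 215.33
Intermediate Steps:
b(W, C) = 34/9 (b(W, C) = (4 + 30)/9 = (1/9)*34 = 34/9)
57*b(a, 46) = 57*(34/9) = 646/3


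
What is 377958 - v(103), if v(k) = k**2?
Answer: 367349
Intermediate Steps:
377958 - v(103) = 377958 - 1*103**2 = 377958 - 1*10609 = 377958 - 10609 = 367349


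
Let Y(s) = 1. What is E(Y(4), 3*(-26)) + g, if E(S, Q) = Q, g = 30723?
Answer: 30645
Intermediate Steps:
E(Y(4), 3*(-26)) + g = 3*(-26) + 30723 = -78 + 30723 = 30645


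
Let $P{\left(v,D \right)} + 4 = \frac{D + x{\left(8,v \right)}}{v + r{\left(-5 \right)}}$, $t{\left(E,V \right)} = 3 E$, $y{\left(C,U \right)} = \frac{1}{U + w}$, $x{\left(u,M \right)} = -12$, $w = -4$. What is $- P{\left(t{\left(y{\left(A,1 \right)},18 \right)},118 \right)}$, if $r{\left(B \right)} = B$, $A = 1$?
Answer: $\frac{65}{3} \approx 21.667$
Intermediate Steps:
$y{\left(C,U \right)} = \frac{1}{-4 + U}$ ($y{\left(C,U \right)} = \frac{1}{U - 4} = \frac{1}{-4 + U}$)
$P{\left(v,D \right)} = -4 + \frac{-12 + D}{-5 + v}$ ($P{\left(v,D \right)} = -4 + \frac{D - 12}{v - 5} = -4 + \frac{-12 + D}{-5 + v}$)
$- P{\left(t{\left(y{\left(A,1 \right)},18 \right)},118 \right)} = - \frac{8 + 118 - 4 \frac{3}{-4 + 1}}{-5 + \frac{3}{-4 + 1}} = - \frac{8 + 118 - 4 \frac{3}{-3}}{-5 + \frac{3}{-3}} = - \frac{8 + 118 - 4 \cdot 3 \left(- \frac{1}{3}\right)}{-5 + 3 \left(- \frac{1}{3}\right)} = - \frac{8 + 118 - -4}{-5 - 1} = - \frac{8 + 118 + 4}{-6} = - \frac{\left(-1\right) 130}{6} = \left(-1\right) \left(- \frac{65}{3}\right) = \frac{65}{3}$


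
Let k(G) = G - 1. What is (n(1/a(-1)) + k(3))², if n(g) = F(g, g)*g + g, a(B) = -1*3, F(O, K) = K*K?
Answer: 1936/729 ≈ 2.6557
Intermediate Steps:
F(O, K) = K²
k(G) = -1 + G
a(B) = -3
n(g) = g + g³ (n(g) = g²*g + g = g³ + g = g + g³)
(n(1/a(-1)) + k(3))² = ((1/(-3) + (1/(-3))³) + (-1 + 3))² = ((1*(-⅓) + (1*(-⅓))³) + 2)² = ((-⅓ + (-⅓)³) + 2)² = ((-⅓ - 1/27) + 2)² = (-10/27 + 2)² = (44/27)² = 1936/729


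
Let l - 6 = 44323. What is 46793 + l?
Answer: 91122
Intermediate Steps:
l = 44329 (l = 6 + 44323 = 44329)
46793 + l = 46793 + 44329 = 91122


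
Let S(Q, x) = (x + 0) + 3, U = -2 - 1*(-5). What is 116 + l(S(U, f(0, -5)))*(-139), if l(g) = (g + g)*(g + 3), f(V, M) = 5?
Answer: -24348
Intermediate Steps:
U = 3 (U = -2 + 5 = 3)
S(Q, x) = 3 + x (S(Q, x) = x + 3 = 3 + x)
l(g) = 2*g*(3 + g) (l(g) = (2*g)*(3 + g) = 2*g*(3 + g))
116 + l(S(U, f(0, -5)))*(-139) = 116 + (2*(3 + 5)*(3 + (3 + 5)))*(-139) = 116 + (2*8*(3 + 8))*(-139) = 116 + (2*8*11)*(-139) = 116 + 176*(-139) = 116 - 24464 = -24348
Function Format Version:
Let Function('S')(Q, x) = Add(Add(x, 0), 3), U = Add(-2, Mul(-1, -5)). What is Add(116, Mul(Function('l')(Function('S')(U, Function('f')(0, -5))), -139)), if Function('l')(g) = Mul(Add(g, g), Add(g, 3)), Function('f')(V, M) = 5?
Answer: -24348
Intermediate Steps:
U = 3 (U = Add(-2, 5) = 3)
Function('S')(Q, x) = Add(3, x) (Function('S')(Q, x) = Add(x, 3) = Add(3, x))
Function('l')(g) = Mul(2, g, Add(3, g)) (Function('l')(g) = Mul(Mul(2, g), Add(3, g)) = Mul(2, g, Add(3, g)))
Add(116, Mul(Function('l')(Function('S')(U, Function('f')(0, -5))), -139)) = Add(116, Mul(Mul(2, Add(3, 5), Add(3, Add(3, 5))), -139)) = Add(116, Mul(Mul(2, 8, Add(3, 8)), -139)) = Add(116, Mul(Mul(2, 8, 11), -139)) = Add(116, Mul(176, -139)) = Add(116, -24464) = -24348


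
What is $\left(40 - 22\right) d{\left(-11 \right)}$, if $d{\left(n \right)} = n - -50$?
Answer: $702$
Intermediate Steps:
$d{\left(n \right)} = 50 + n$ ($d{\left(n \right)} = n + 50 = 50 + n$)
$\left(40 - 22\right) d{\left(-11 \right)} = \left(40 - 22\right) \left(50 - 11\right) = \left(40 - 22\right) 39 = 18 \cdot 39 = 702$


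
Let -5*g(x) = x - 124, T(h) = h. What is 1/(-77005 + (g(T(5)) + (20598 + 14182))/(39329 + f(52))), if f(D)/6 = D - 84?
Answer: -195685/15068549406 ≈ -1.2986e-5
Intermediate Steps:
f(D) = -504 + 6*D (f(D) = 6*(D - 84) = 6*(-84 + D) = -504 + 6*D)
g(x) = 124/5 - x/5 (g(x) = -(x - 124)/5 = -(-124 + x)/5 = 124/5 - x/5)
1/(-77005 + (g(T(5)) + (20598 + 14182))/(39329 + f(52))) = 1/(-77005 + ((124/5 - 1/5*5) + (20598 + 14182))/(39329 + (-504 + 6*52))) = 1/(-77005 + ((124/5 - 1) + 34780)/(39329 + (-504 + 312))) = 1/(-77005 + (119/5 + 34780)/(39329 - 192)) = 1/(-77005 + (174019/5)/39137) = 1/(-77005 + (174019/5)*(1/39137)) = 1/(-77005 + 174019/195685) = 1/(-15068549406/195685) = -195685/15068549406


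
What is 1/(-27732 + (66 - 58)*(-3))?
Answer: -1/27756 ≈ -3.6028e-5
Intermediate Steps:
1/(-27732 + (66 - 58)*(-3)) = 1/(-27732 + 8*(-3)) = 1/(-27732 - 24) = 1/(-27756) = -1/27756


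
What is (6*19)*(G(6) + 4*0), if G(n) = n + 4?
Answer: 1140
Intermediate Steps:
G(n) = 4 + n
(6*19)*(G(6) + 4*0) = (6*19)*((4 + 6) + 4*0) = 114*(10 + 0) = 114*10 = 1140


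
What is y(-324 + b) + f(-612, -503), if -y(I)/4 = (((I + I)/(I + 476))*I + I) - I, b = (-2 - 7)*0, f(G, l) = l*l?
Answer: 4702195/19 ≈ 2.4748e+5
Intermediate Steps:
f(G, l) = l²
b = 0 (b = -9*0 = 0)
y(I) = -8*I²/(476 + I) (y(I) = -4*((((I + I)/(I + 476))*I + I) - I) = -4*((((2*I)/(476 + I))*I + I) - I) = -4*(((2*I/(476 + I))*I + I) - I) = -4*((2*I²/(476 + I) + I) - I) = -4*((I + 2*I²/(476 + I)) - I) = -8*I²/(476 + I))
y(-324 + b) + f(-612, -503) = -8*(-324 + 0)²/(476 + (-324 + 0)) + (-503)² = -8*(-324)²/(476 - 324) + 253009 = -8*104976/152 + 253009 = -8*104976*1/152 + 253009 = -104976/19 + 253009 = 4702195/19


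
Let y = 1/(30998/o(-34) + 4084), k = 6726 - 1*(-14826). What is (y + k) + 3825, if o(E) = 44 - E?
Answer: 4435265214/174775 ≈ 25377.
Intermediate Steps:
k = 21552 (k = 6726 + 14826 = 21552)
y = 39/174775 (y = 1/(30998/(44 - 1*(-34)) + 4084) = 1/(30998/(44 + 34) + 4084) = 1/(30998/78 + 4084) = 1/(30998*(1/78) + 4084) = 1/(15499/39 + 4084) = 1/(174775/39) = 39/174775 ≈ 0.00022314)
(y + k) + 3825 = (39/174775 + 21552) + 3825 = 3766750839/174775 + 3825 = 4435265214/174775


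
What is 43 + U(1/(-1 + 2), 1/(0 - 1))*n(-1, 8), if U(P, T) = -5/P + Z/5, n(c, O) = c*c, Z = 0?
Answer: 38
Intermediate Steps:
n(c, O) = c**2
U(P, T) = -5/P (U(P, T) = -5/P + 0/5 = -5/P + 0*(1/5) = -5/P + 0 = -5/P)
43 + U(1/(-1 + 2), 1/(0 - 1))*n(-1, 8) = 43 - 5/(1/(-1 + 2))*(-1)**2 = 43 - 5/(1/1)*1 = 43 - 5/1*1 = 43 - 5*1*1 = 43 - 5*1 = 43 - 5 = 38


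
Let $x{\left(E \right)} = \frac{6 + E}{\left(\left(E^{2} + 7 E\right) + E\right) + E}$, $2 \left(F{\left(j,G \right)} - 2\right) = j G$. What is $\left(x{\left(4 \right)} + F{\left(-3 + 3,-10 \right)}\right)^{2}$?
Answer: $\frac{3249}{676} \approx 4.8062$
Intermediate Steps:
$F{\left(j,G \right)} = 2 + \frac{G j}{2}$ ($F{\left(j,G \right)} = 2 + \frac{j G}{2} = 2 + \frac{G j}{2}$)
$x{\left(E \right)} = \frac{6 + E}{E^{2} + 9 E}$ ($x{\left(E \right)} = \frac{6 + E}{\left(E^{2} + 8 E\right) + E} = \frac{6 + E}{E^{2} + 9 E}$)
$\left(x{\left(4 \right)} + F{\left(-3 + 3,-10 \right)}\right)^{2} = \left(\frac{6 + 4}{4 \left(9 + 4\right)} + \left(2 + \frac{1}{2} \left(-10\right) \left(-3 + 3\right)\right)\right)^{2} = \left(\frac{1}{4} \cdot \frac{1}{13} \cdot 10 + \left(2 + \frac{1}{2} \left(-10\right) 0\right)\right)^{2} = \left(\frac{1}{4} \cdot \frac{1}{13} \cdot 10 + \left(2 + 0\right)\right)^{2} = \left(\frac{5}{26} + 2\right)^{2} = \left(\frac{57}{26}\right)^{2} = \frac{3249}{676}$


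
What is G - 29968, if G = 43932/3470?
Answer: -51972514/1735 ≈ -29955.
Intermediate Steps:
G = 21966/1735 (G = 43932*(1/3470) = 21966/1735 ≈ 12.661)
G - 29968 = 21966/1735 - 29968 = -51972514/1735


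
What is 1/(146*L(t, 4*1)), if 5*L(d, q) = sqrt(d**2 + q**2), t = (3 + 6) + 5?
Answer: 5*sqrt(53)/15476 ≈ 0.0023521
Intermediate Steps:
t = 14 (t = 9 + 5 = 14)
L(d, q) = sqrt(d**2 + q**2)/5
1/(146*L(t, 4*1)) = 1/(146*(sqrt(14**2 + (4*1)**2)/5)) = 1/(146*(sqrt(196 + 4**2)/5)) = 1/(146*(sqrt(196 + 16)/5)) = 1/(146*(sqrt(212)/5)) = 1/(146*((2*sqrt(53))/5)) = 1/(146*(2*sqrt(53)/5)) = 1/(292*sqrt(53)/5) = 5*sqrt(53)/15476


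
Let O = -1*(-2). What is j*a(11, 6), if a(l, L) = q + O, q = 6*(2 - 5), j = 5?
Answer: -80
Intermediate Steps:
O = 2
q = -18 (q = 6*(-3) = -18)
a(l, L) = -16 (a(l, L) = -18 + 2 = -16)
j*a(11, 6) = 5*(-16) = -80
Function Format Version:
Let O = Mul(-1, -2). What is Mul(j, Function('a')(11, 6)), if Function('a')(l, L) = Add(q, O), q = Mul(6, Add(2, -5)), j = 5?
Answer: -80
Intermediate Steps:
O = 2
q = -18 (q = Mul(6, -3) = -18)
Function('a')(l, L) = -16 (Function('a')(l, L) = Add(-18, 2) = -16)
Mul(j, Function('a')(11, 6)) = Mul(5, -16) = -80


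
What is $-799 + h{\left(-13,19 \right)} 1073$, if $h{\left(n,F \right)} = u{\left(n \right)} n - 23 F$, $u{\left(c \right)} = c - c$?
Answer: $-469700$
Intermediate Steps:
$u{\left(c \right)} = 0$
$h{\left(n,F \right)} = - 23 F$ ($h{\left(n,F \right)} = 0 n - 23 F = 0 - 23 F = - 23 F$)
$-799 + h{\left(-13,19 \right)} 1073 = -799 + \left(-23\right) 19 \cdot 1073 = -799 - 468901 = -469700$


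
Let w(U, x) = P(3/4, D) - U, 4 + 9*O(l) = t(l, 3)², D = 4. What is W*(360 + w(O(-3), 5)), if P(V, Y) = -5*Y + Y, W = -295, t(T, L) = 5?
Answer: -302375/3 ≈ -1.0079e+5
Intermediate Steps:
P(V, Y) = -4*Y
O(l) = 7/3 (O(l) = -4/9 + (⅑)*5² = -4/9 + (⅑)*25 = -4/9 + 25/9 = 7/3)
w(U, x) = -16 - U (w(U, x) = -4*4 - U = -16 - U)
W*(360 + w(O(-3), 5)) = -295*(360 + (-16 - 1*7/3)) = -295*(360 + (-16 - 7/3)) = -295*(360 - 55/3) = -295*1025/3 = -302375/3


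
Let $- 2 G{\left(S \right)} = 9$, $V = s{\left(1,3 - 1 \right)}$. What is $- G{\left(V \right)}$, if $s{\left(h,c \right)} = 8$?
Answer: $\frac{9}{2} \approx 4.5$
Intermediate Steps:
$V = 8$
$G{\left(S \right)} = - \frac{9}{2}$ ($G{\left(S \right)} = \left(- \frac{1}{2}\right) 9 = - \frac{9}{2}$)
$- G{\left(V \right)} = \left(-1\right) \left(- \frac{9}{2}\right) = \frac{9}{2}$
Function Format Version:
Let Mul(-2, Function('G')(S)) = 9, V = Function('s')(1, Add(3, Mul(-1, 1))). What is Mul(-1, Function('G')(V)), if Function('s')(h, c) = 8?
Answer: Rational(9, 2) ≈ 4.5000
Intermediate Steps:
V = 8
Function('G')(S) = Rational(-9, 2) (Function('G')(S) = Mul(Rational(-1, 2), 9) = Rational(-9, 2))
Mul(-1, Function('G')(V)) = Mul(-1, Rational(-9, 2)) = Rational(9, 2)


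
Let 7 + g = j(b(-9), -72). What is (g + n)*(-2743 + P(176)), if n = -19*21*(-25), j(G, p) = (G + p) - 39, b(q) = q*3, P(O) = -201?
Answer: -28939520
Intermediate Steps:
b(q) = 3*q
j(G, p) = -39 + G + p
g = -145 (g = -7 + (-39 + 3*(-9) - 72) = -7 + (-39 - 27 - 72) = -7 - 138 = -145)
n = 9975 (n = -399*(-25) = 9975)
(g + n)*(-2743 + P(176)) = (-145 + 9975)*(-2743 - 201) = 9830*(-2944) = -28939520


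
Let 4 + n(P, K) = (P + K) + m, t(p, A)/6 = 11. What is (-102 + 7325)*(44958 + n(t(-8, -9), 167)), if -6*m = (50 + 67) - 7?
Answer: 978759838/3 ≈ 3.2625e+8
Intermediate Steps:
m = -55/3 (m = -((50 + 67) - 7)/6 = -(117 - 7)/6 = -⅙*110 = -55/3 ≈ -18.333)
t(p, A) = 66 (t(p, A) = 6*11 = 66)
n(P, K) = -67/3 + K + P (n(P, K) = -4 + ((P + K) - 55/3) = -4 + ((K + P) - 55/3) = -4 + (-55/3 + K + P) = -67/3 + K + P)
(-102 + 7325)*(44958 + n(t(-8, -9), 167)) = (-102 + 7325)*(44958 + (-67/3 + 167 + 66)) = 7223*(44958 + 632/3) = 7223*(135506/3) = 978759838/3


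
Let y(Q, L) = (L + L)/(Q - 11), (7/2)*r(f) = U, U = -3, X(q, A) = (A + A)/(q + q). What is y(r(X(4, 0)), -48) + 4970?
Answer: 413182/83 ≈ 4978.1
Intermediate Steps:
X(q, A) = A/q (X(q, A) = (2*A)/((2*q)) = (2*A)*(1/(2*q)) = A/q)
r(f) = -6/7 (r(f) = (2/7)*(-3) = -6/7)
y(Q, L) = 2*L/(-11 + Q) (y(Q, L) = (2*L)/(-11 + Q) = 2*L/(-11 + Q))
y(r(X(4, 0)), -48) + 4970 = 2*(-48)/(-11 - 6/7) + 4970 = 2*(-48)/(-83/7) + 4970 = 2*(-48)*(-7/83) + 4970 = 672/83 + 4970 = 413182/83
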